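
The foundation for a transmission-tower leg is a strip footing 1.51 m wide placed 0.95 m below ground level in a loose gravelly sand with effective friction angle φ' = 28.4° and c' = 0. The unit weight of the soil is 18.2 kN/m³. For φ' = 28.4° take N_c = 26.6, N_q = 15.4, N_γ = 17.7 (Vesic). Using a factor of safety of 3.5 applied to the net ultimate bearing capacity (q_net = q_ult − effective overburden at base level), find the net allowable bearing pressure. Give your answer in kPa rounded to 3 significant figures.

q = γ·D_f = 18.2 × 0.95 = 17.29 kPa.
q·N_q = 17.29 × 15.4 = 266.27 kPa
0.5·γ·B·N_γ = 0.5 × 18.2 × 1.51 × 17.7 = 243.22 kPa
q_ult = 266.27 + 243.22 = 509.48 kPa.
Net ultimate: q_net = 509.48 − 17.29 = 492.19 kPa.
q_all(net) = 492.19 / 3.5 = 140.63 kPa.

q_all(net) ≈ 141 kPa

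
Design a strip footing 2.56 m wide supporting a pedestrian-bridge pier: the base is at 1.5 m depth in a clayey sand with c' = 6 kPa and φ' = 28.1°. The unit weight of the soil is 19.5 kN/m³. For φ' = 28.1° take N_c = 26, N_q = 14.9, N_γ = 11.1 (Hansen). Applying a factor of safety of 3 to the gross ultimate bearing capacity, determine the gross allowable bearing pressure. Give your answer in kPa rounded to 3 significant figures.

q_all ≈ 290 kPa

Overburden at base level: q = 19.5 × 1.5 = 29.25 kPa.
Cohesion term c·N_c = 6 × 26 = 156 kPa; surcharge term q·N_q = 29.25 × 14.9 = 435.82 kPa; self-weight term 0.5·γ·B·N_γ = 0.5 × 19.5 × 2.56 × 11.1 = 277.06 kPa.
q_ult = 156 + 435.82 + 277.06 = 868.88 kPa.
q_all = q_ult / FS = 868.88 / 3 = 289.63 kPa.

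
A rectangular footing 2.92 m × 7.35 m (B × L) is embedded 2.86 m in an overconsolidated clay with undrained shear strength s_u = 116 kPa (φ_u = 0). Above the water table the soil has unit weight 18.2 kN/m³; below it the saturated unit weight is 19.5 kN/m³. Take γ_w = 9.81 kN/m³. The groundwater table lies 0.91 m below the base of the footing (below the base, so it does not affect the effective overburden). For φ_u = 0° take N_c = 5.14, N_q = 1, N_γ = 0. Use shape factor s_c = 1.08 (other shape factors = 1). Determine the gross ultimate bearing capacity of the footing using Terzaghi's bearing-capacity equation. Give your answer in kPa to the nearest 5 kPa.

q_ult ≈ 695 kPa

q = γ·D_f = 18.2 × 2.86 = 52.052 kPa.
c·N_c·s_c = 116 × 5.14 × 1.08 = 643.94 kPa
q·N_q = 52.052 × 1 = 52.052 kPa
q_ult = 643.94 + 52.052 = 695.99 kPa.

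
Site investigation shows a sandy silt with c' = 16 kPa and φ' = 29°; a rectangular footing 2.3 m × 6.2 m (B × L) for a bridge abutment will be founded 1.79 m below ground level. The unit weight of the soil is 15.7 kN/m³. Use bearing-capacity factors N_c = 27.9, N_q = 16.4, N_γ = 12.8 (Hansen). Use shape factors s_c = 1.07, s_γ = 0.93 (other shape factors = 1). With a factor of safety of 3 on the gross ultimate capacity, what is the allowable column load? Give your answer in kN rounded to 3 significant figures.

q = γ·D_f = 15.7 × 1.79 = 28.103 kPa.
c·N_c·s_c = 16 × 27.9 × 1.07 = 477.65 kPa
q·N_q = 28.103 × 16.4 = 460.89 kPa
0.5·γ·B·N_γ·s_γ = 0.5 × 15.7 × 2.3 × 12.8 × 0.93 = 214.93 kPa
q_ult = 477.65 + 460.89 + 214.93 = 1153.5 kPa.
Gross allowable pressure q_all = 1153.5 / 3 = 384.49 kPa.
Footing area = 14.26 m², so allowable column load = 384.49 × 14.26 = 5482.8 kN.

P_all ≈ 5480 kN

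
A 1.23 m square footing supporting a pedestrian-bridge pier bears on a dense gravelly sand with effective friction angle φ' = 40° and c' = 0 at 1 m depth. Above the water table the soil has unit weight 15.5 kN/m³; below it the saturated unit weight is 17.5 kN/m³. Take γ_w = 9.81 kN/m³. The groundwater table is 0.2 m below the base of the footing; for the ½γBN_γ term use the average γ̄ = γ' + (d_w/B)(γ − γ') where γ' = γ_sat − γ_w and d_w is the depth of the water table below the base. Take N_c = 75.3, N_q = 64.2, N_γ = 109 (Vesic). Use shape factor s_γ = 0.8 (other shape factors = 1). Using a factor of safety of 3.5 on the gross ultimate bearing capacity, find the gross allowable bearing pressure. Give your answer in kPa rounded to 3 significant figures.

q_all ≈ 422 kPa

Overburden at base level: q = 15.5 × 1 = 15.5 kPa.
The water table is 0.2 m below the base (< B = 1.23 m), so the ½γBN_γ term uses γ̄ = γ' + (d_w/B)(γ − γ') = 7.69 + (0.2/1.23)(15.5 − 7.69) = 8.9599 kN/m³.
Surcharge term q·N_q = 15.5 × 64.2 = 995.1 kPa; self-weight term 0.5·γ·B·N_γ·s_γ = 0.5 × 8.9599 × 1.23 × 109 × 0.8 = 480.5 kPa.
q_ult = 995.1 + 480.5 = 1475.6 kPa.
q_all = 1475.6 / 3.5 = 421.6 kPa.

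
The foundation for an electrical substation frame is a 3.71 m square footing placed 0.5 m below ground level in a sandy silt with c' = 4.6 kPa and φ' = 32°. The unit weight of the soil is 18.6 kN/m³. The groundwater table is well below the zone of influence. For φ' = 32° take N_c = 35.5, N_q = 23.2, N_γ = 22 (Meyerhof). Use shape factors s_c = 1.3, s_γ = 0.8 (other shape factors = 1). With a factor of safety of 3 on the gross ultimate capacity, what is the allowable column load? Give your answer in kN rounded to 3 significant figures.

P_all ≈ 4750 kN

Effective surcharge at the founding depth q = γ·D_f = 18.6 × 0.5 = 9.3 kPa.
q_ult = c·N_c·s_c + q·N_q + 0.5·γ·B·N_γ·s_γ
     = 4.6 × 35.5 × 1.3 + 9.3 × 23.2 + 0.5 × 18.6 × 3.71 × 22 × 0.8
     = 212.29 + 215.76 + 607.25 = 1035.3 kPa.
Gross allowable pressure q_all = 1035.3 / 3 = 345.1 kPa.
Footing area = 13.7641 m², so allowable column load = 345.1 × 13.7641 = 4750 kN.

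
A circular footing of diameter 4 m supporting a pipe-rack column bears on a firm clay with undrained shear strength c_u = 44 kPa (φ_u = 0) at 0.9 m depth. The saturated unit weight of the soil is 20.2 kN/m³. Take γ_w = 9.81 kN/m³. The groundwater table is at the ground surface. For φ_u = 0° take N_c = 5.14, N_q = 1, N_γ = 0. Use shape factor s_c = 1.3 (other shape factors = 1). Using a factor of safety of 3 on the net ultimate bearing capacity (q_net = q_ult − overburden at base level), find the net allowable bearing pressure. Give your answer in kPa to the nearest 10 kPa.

With the water table at the surface the whole profile is submerged: γ' = 20.2 − 9.81 = 10.39 kN/m³, so q = γ'·D_f = 9.351 kPa.
q_ult = c·N_c·s_c + q·N_q
     = 44 × 5.14 × 1.3 + 9.351 × 1
     = 294.01 + 9.351 = 303.36 kPa.
q_net = 303.36 − 9.351 = 294.01 kPa.
q_all(net) = 294.01 / 3 = 98.003 kPa.

q_all(net) ≈ 100 kPa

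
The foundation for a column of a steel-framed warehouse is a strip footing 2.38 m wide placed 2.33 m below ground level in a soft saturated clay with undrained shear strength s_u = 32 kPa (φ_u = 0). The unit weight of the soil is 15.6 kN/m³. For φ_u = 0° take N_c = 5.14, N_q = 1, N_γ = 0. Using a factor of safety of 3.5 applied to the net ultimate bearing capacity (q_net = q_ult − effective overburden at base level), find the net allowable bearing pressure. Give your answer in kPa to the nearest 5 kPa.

q = γ·D_f = 15.6 × 2.33 = 36.348 kPa.
c·N_c = 32 × 5.14 = 164.48 kPa
q·N_q = 36.348 × 1 = 36.348 kPa
q_ult = 164.48 + 36.348 = 200.83 kPa.
Net ultimate: q_net = 200.83 − 36.348 = 164.48 kPa.
q_all(net) = 164.48 / 3.5 = 46.994 kPa.

q_all(net) ≈ 45 kPa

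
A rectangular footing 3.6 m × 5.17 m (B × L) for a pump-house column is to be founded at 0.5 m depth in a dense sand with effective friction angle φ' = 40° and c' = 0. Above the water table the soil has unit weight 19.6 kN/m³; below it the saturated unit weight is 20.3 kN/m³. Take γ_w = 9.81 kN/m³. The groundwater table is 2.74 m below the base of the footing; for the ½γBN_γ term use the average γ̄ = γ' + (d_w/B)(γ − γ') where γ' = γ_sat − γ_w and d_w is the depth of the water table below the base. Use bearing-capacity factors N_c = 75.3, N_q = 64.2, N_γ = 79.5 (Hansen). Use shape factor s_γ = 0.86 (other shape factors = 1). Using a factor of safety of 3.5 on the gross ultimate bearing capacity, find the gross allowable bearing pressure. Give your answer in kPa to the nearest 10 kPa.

q_all ≈ 790 kPa

Overburden at base level: q = 19.6 × 0.5 = 9.8 kPa.
The water table is 2.74 m below the base (< B = 3.6 m), so the ½γBN_γ term uses γ̄ = γ' + (d_w/B)(γ − γ') = 10.49 + (2.74/3.6)(19.6 − 10.49) = 17.424 kN/m³.
Surcharge term q·N_q = 9.8 × 64.2 = 629.16 kPa; self-weight term 0.5·γ·B·N_γ·s_γ = 0.5 × 17.424 × 3.6 × 79.5 × 0.86 = 2144.3 kPa.
q_ult = 629.16 + 2144.3 = 2773.4 kPa.
q_all = 2773.4 / 3.5 = 792.41 kPa.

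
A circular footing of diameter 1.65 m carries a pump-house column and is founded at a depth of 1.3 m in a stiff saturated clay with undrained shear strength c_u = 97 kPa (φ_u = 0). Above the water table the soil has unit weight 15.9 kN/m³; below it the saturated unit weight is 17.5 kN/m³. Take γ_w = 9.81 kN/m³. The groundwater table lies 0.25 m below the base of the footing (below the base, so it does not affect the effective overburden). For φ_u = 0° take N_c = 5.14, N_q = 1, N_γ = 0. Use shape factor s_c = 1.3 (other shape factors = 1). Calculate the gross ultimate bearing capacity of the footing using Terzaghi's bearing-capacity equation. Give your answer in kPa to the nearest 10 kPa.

q_ult ≈ 670 kPa

Effective surcharge at the founding depth q = γ·D_f = 15.9 × 1.3 = 20.67 kPa.
q_ult = c·N_c·s_c + q·N_q
     = 97 × 5.14 × 1.3 + 20.67 × 1
     = 648.15 + 20.67 = 668.82 kPa.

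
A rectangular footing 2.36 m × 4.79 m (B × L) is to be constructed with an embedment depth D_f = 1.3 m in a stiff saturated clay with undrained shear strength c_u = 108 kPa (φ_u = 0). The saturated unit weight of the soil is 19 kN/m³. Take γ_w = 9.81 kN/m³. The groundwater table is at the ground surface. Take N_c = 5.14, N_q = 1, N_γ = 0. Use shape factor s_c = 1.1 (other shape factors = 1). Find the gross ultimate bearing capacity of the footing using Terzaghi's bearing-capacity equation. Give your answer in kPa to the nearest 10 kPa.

q_ult ≈ 620 kPa

With the water table at the surface the whole profile is submerged: γ' = 19 − 9.81 = 9.19 kN/m³, so q = γ'·D_f = 11.947 kPa.
q_ult = c·N_c·s_c + q·N_q
     = 108 × 5.14 × 1.1 + 11.947 × 1
     = 610.63 + 11.947 = 622.58 kPa.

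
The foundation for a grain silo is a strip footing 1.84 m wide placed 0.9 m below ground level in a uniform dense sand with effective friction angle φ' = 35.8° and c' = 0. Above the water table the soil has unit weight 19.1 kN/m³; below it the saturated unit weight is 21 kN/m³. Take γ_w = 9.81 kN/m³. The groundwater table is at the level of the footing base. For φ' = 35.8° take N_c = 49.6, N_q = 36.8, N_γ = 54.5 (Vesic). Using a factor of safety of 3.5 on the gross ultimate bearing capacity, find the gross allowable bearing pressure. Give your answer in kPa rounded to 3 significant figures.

q = γ·D_f = 19.1 × 0.9 = 17.19 kPa.
For the ½γBN_γ term take γ' = 21 − 9.81 = 11.19 kN/m³ (soil below base is submerged).
q·N_q = 17.19 × 36.8 = 632.59 kPa
0.5·γ·B·N_γ = 0.5 × 11.19 × 1.84 × 54.5 = 561.07 kPa
q_ult = 632.59 + 561.07 = 1193.7 kPa.
q_all = 1193.7 / 3.5 = 341.05 kPa.

q_all ≈ 341 kPa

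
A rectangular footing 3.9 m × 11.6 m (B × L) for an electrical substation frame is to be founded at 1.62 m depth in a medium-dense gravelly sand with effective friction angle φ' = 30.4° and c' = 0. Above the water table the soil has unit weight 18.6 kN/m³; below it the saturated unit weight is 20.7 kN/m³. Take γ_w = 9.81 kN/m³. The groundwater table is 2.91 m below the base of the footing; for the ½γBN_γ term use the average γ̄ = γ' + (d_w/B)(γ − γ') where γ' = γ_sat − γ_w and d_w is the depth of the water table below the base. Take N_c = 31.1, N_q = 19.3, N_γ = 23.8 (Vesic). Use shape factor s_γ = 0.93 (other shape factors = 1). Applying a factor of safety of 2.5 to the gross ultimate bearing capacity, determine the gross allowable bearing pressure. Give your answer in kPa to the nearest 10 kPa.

q_all ≈ 520 kPa

Overburden at base level: q = 18.6 × 1.62 = 30.132 kPa.
The water table is 2.91 m below the base (< B = 3.9 m), so the ½γBN_γ term uses γ̄ = γ' + (d_w/B)(γ − γ') = 10.89 + (2.91/3.9)(18.6 − 10.89) = 16.643 kN/m³.
Surcharge term q·N_q = 30.132 × 19.3 = 581.55 kPa; self-weight term 0.5·γ·B·N_γ·s_γ = 0.5 × 16.643 × 3.9 × 23.8 × 0.93 = 718.33 kPa.
q_ult = 581.55 + 718.33 = 1299.9 kPa.
q_all = q_ult / FS = 1299.9 / 2.5 = 519.95 kPa.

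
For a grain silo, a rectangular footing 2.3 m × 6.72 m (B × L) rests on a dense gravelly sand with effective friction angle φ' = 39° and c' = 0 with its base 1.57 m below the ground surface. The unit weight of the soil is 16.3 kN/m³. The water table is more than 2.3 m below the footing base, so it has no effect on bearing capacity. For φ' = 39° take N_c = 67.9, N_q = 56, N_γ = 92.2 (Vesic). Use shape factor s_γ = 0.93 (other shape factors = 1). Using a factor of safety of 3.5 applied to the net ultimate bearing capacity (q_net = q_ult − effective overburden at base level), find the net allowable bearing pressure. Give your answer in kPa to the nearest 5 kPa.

Overburden at base level: q = 16.3 × 1.57 = 25.591 kPa.
Surcharge term q·N_q = 25.591 × 56 = 1433.1 kPa; self-weight term 0.5·γ·B·N_γ·s_γ = 0.5 × 16.3 × 2.3 × 92.2 × 0.93 = 1607.3 kPa.
q_ult = 1433.1 + 1607.3 = 3040.4 kPa.
Net ultimate: q_net = 3040.4 − 25.591 = 3014.8 kPa.
q_all(net) = 3014.8 / 3.5 = 861.38 kPa.

q_all(net) ≈ 860 kPa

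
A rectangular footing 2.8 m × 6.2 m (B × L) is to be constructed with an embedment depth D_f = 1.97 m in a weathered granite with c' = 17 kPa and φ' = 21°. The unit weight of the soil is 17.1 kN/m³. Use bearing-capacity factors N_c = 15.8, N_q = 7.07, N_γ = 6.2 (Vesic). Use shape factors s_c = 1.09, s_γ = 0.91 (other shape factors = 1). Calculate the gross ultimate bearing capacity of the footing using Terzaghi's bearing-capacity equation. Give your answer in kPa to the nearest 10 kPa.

q_ult ≈ 670 kPa

q = γ·D_f = 17.1 × 1.97 = 33.687 kPa.
c·N_c·s_c = 17 × 15.8 × 1.09 = 292.77 kPa
q·N_q = 33.687 × 7.07 = 238.17 kPa
0.5·γ·B·N_γ·s_γ = 0.5 × 17.1 × 2.8 × 6.2 × 0.91 = 135.07 kPa
q_ult = 292.77 + 238.17 + 135.07 = 666.01 kPa.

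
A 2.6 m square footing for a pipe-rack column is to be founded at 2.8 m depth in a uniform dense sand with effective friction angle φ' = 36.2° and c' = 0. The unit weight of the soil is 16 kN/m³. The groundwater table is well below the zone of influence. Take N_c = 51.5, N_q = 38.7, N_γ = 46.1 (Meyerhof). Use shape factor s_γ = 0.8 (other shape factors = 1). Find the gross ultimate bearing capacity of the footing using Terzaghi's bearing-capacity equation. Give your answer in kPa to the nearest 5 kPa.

q_ult ≈ 2500 kPa

Effective surcharge at the founding depth q = γ·D_f = 16 × 2.8 = 44.8 kPa.
q_ult = q·N_q + 0.5·γ·B·N_γ·s_γ
     = 44.8 × 38.7 + 0.5 × 16 × 2.6 × 46.1 × 0.8
     = 1733.8 + 767.1 = 2500.9 kPa.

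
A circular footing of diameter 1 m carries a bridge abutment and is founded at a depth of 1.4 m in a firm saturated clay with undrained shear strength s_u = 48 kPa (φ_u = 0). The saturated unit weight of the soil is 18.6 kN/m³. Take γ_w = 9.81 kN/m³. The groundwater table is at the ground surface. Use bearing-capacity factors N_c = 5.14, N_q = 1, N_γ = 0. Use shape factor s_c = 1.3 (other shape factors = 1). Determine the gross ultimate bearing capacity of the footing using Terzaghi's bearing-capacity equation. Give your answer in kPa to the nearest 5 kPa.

q_ult ≈ 335 kPa

γ' = 18.6 − 9.81 = 8.79 kN/m³ (submerged throughout). q = 8.79 × 1.4 = 12.306 kPa.
c·N_c·s_c = 48 × 5.14 × 1.3 = 320.74 kPa
q·N_q = 12.306 × 1 = 12.306 kPa
q_ult = 320.74 + 12.306 = 333.04 kPa.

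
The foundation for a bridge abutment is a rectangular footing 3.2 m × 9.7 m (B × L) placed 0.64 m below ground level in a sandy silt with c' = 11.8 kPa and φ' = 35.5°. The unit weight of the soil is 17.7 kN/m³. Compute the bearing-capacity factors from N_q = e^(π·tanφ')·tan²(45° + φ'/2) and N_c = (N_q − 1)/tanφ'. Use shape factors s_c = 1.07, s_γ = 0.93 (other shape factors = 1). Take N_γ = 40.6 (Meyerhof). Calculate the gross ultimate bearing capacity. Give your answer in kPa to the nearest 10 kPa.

q_ult ≈ 2080 kPa

tan35.5° = 0.7133, so N_q = e^(π×0.7133)·tan²(62.75°) = 9.402 × 3.77 = 35.44.
N_c = (35.44 − 1)/tan35.5° = 48.29.
q = γ·D_f = 17.7 × 0.64 = 11.328 kPa.
c·N_c·s_c = 11.8 × 48.287 × 1.07 = 609.67 kPa
q·N_q = 11.328 × 35.443 = 401.5 kPa
0.5·γ·B·N_γ·s_γ = 0.5 × 17.7 × 3.2 × 40.6 × 0.93 = 1069.3 kPa
q_ult = 609.67 + 401.5 + 1069.3 = 2080.5 kPa.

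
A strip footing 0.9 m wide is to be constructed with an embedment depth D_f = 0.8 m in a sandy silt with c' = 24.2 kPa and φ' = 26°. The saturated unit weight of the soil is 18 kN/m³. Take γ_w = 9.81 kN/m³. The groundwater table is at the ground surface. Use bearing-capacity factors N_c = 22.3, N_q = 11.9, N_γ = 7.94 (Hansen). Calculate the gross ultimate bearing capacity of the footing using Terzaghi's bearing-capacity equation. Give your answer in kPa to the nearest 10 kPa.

q_ult ≈ 650 kPa

γ' = 18 − 9.81 = 8.19 kN/m³ (submerged throughout). q = 8.19 × 0.8 = 6.552 kPa; the same γ' applies in the ½γBN_γ term.
c·N_c = 24.2 × 22.3 = 539.66 kPa
q·N_q = 6.552 × 11.9 = 77.969 kPa
0.5·γ·B·N_γ = 0.5 × 8.19 × 0.9 × 7.94 = 29.263 kPa
q_ult = 539.66 + 77.969 + 29.263 = 646.89 kPa.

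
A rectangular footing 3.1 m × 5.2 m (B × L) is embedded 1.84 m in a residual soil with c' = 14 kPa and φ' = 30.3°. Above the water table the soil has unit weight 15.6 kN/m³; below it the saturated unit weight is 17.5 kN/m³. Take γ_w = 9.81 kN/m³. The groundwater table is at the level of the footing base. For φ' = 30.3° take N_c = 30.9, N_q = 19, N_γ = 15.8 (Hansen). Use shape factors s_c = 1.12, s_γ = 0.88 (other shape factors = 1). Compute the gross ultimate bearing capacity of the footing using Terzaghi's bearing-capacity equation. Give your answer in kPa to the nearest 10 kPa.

q_ult ≈ 1200 kPa

q = γ·D_f = 15.6 × 1.84 = 28.704 kPa.
For the ½γBN_γ term take γ' = 17.5 − 9.81 = 7.69 kN/m³ (soil below base is submerged).
c·N_c·s_c = 14 × 30.9 × 1.12 = 484.51 kPa
q·N_q = 28.704 × 19 = 545.38 kPa
0.5·γ·B·N_γ·s_γ = 0.5 × 7.69 × 3.1 × 15.8 × 0.88 = 165.73 kPa
q_ult = 484.51 + 545.38 + 165.73 = 1195.6 kPa.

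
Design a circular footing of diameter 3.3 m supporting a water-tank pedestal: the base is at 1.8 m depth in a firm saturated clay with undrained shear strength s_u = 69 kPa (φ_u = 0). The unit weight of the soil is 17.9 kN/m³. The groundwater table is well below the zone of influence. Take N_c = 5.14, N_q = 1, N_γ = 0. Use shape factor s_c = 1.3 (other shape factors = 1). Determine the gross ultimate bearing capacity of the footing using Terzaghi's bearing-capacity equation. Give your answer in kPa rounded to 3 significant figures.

Effective surcharge at the founding depth q = γ·D_f = 17.9 × 1.8 = 32.22 kPa.
q_ult = c·N_c·s_c + q·N_q
     = 69 × 5.14 × 1.3 + 32.22 × 1
     = 461.06 + 32.22 = 493.28 kPa.

q_ult ≈ 493 kPa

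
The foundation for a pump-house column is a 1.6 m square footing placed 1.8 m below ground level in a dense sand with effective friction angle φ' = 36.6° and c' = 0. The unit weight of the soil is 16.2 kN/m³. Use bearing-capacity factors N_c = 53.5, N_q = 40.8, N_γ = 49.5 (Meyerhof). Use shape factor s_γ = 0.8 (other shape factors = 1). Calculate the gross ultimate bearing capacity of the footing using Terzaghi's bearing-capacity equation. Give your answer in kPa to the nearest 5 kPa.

Effective surcharge at the founding depth q = γ·D_f = 16.2 × 1.8 = 29.16 kPa.
q_ult = q·N_q + 0.5·γ·B·N_γ·s_γ
     = 29.16 × 40.8 + 0.5 × 16.2 × 1.6 × 49.5 × 0.8
     = 1189.7 + 513.22 = 1702.9 kPa.

q_ult ≈ 1705 kPa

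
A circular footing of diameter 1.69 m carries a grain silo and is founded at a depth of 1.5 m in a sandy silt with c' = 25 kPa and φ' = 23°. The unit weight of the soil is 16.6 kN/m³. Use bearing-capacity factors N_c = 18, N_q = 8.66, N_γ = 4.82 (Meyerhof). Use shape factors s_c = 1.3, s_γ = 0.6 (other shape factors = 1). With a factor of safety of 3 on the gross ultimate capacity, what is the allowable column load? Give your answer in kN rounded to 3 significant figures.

q = γ·D_f = 16.6 × 1.5 = 24.9 kPa.
c·N_c·s_c = 25 × 18 × 1.3 = 585 kPa
q·N_q = 24.9 × 8.66 = 215.63 kPa
0.5·γ·B·N_γ·s_γ = 0.5 × 16.6 × 1.69 × 4.82 × 0.6 = 40.566 kPa
q_ult = 585 + 215.63 + 40.566 = 841.2 kPa.
Gross allowable pressure q_all = 841.2 / 3 = 280.4 kPa.
Footing area = 2.2432 m², so allowable column load = 280.4 × 2.2432 = 628.99 kN.

P_all ≈ 629 kN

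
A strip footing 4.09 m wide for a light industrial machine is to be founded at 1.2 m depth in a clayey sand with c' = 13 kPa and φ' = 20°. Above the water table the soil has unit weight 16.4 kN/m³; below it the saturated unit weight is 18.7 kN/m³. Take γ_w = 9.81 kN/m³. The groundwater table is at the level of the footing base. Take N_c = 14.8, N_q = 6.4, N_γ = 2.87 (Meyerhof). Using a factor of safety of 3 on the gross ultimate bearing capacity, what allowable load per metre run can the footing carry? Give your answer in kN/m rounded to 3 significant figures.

≈ 505 kN/m

q = γ·D_f = 16.4 × 1.2 = 19.68 kPa.
For the ½γBN_γ term take γ' = 18.7 − 9.81 = 8.89 kN/m³ (soil below base is submerged).
c·N_c = 13 × 14.8 = 192.4 kPa
q·N_q = 19.68 × 6.4 = 125.95 kPa
0.5·γ·B·N_γ = 0.5 × 8.89 × 4.09 × 2.87 = 52.177 kPa
q_ult = 192.4 + 125.95 + 52.177 = 370.53 kPa.
Gross allowable pressure q_all = 370.53 / 3 = 123.51 kPa.
Allowable wall load = q_all × B = 123.51 × 4.09 = 505.15 kN per metre run.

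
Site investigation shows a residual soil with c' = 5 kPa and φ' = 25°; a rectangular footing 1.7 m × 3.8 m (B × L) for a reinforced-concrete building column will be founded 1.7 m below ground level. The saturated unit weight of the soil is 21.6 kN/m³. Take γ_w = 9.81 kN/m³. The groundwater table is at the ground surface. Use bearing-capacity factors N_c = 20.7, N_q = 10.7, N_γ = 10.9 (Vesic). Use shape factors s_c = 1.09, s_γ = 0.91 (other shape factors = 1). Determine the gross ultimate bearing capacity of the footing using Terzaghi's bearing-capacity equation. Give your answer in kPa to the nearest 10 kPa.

Water table at ground surface, so effective unit weight γ' = 21.6 − 9.81 = 11.79 kN/m³ is used throughout; overburden q = 11.79 × 1.7 = 20.043 kPa; the same γ' applies in the ½γBN_γ term.
Cohesion term c·N_c·s_c = 5 × 20.7 × 1.09 = 112.82 kPa; surcharge term q·N_q = 20.043 × 10.7 = 214.46 kPa; self-weight term 0.5·γ·B·N_γ·s_γ = 0.5 × 11.79 × 1.7 × 10.9 × 0.91 = 99.403 kPa.
q_ult = 112.82 + 214.46 + 99.403 = 426.68 kPa.

q_ult ≈ 430 kPa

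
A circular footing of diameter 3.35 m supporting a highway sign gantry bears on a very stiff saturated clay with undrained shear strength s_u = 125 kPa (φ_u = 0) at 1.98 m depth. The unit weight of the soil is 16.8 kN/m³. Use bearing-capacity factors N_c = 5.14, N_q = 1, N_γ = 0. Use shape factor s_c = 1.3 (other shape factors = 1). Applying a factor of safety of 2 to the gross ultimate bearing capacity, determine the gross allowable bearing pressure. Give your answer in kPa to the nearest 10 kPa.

q_all ≈ 430 kPa

Effective surcharge at the founding depth q = γ·D_f = 16.8 × 1.98 = 33.264 kPa.
q_ult = c·N_c·s_c + q·N_q
     = 125 × 5.14 × 1.3 + 33.264 × 1
     = 835.25 + 33.264 = 868.51 kPa.
q_all = q_ult / FS = 868.51 / 2 = 434.26 kPa.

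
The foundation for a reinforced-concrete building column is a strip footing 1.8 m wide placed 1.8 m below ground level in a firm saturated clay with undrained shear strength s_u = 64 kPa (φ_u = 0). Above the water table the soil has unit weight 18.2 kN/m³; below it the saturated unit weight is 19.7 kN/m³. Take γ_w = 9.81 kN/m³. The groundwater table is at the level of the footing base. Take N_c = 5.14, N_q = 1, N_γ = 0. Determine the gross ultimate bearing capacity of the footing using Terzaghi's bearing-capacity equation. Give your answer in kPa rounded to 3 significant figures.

q_ult ≈ 362 kPa

Overburden at base level: q = 18.2 × 1.8 = 32.76 kPa.
Cohesion term c·N_c = 64 × 5.14 = 328.96 kPa; surcharge term q·N_q = 32.76 × 1 = 32.76 kPa.
q_ult = 328.96 + 32.76 = 361.72 kPa.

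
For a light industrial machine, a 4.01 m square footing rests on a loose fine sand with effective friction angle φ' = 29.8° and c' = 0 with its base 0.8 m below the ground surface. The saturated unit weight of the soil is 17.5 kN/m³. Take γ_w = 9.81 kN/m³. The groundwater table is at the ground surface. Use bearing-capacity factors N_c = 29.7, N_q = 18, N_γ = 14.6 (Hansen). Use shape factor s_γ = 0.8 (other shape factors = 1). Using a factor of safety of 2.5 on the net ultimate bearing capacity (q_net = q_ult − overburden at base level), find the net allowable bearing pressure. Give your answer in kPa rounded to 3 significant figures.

γ' = 17.5 − 9.81 = 7.69 kN/m³ (submerged throughout). q = 7.69 × 0.8 = 6.152 kPa; the same γ' applies in the ½γBN_γ term.
q·N_q = 6.152 × 18 = 110.74 kPa
0.5·γ·B·N_γ·s_γ = 0.5 × 7.69 × 4.01 × 14.6 × 0.8 = 180.09 kPa
q_ult = 110.74 + 180.09 = 290.82 kPa.
q_net = 290.82 − 6.152 = 284.67 kPa.
q_all(net) = 284.67 / 2.5 = 113.87 kPa.

q_all(net) ≈ 114 kPa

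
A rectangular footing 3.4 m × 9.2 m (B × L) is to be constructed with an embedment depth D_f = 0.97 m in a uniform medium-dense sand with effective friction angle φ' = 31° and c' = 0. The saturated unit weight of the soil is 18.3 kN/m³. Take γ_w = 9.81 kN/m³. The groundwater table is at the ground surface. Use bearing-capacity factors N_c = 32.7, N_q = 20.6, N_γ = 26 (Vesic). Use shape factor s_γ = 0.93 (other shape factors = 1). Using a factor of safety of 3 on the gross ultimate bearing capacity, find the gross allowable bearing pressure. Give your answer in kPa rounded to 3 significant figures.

q_all ≈ 173 kPa

Water table at ground surface, so effective unit weight γ' = 18.3 − 9.81 = 8.49 kN/m³ is used throughout; overburden q = 8.49 × 0.97 = 8.2353 kPa; the same γ' applies in the ½γBN_γ term.
Surcharge term q·N_q = 8.2353 × 20.6 = 169.65 kPa; self-weight term 0.5·γ·B·N_γ·s_γ = 0.5 × 8.49 × 3.4 × 26 × 0.93 = 348.99 kPa.
q_ult = 169.65 + 348.99 = 518.64 kPa.
q_all = 518.64 / 3 = 172.88 kPa.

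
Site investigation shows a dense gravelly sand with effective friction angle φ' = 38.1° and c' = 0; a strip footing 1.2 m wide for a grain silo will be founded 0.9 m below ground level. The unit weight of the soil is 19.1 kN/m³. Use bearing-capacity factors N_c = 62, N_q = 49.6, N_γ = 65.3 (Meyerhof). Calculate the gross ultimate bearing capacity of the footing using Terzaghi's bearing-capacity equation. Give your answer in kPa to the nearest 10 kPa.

q_ult ≈ 1600 kPa

q = γ·D_f = 19.1 × 0.9 = 17.19 kPa.
q·N_q = 17.19 × 49.6 = 852.62 kPa
0.5·γ·B·N_γ = 0.5 × 19.1 × 1.2 × 65.3 = 748.34 kPa
q_ult = 852.62 + 748.34 = 1601 kPa.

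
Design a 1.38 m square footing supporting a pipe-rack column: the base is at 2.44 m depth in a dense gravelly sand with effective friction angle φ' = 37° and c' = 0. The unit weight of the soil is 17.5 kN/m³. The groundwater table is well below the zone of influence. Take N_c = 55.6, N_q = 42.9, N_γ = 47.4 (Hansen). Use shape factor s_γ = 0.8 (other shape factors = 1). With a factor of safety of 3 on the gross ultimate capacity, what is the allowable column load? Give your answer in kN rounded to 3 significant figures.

P_all ≈ 1450 kN

q = γ·D_f = 17.5 × 2.44 = 42.7 kPa.
q·N_q = 42.7 × 42.9 = 1831.8 kPa
0.5·γ·B·N_γ·s_γ = 0.5 × 17.5 × 1.38 × 47.4 × 0.8 = 457.88 kPa
q_ult = 1831.8 + 457.88 = 2289.7 kPa.
Gross allowable pressure q_all = 2289.7 / 3 = 763.24 kPa.
Footing area = 1.9044 m², so allowable column load = 763.24 × 1.9044 = 1453.5 kN.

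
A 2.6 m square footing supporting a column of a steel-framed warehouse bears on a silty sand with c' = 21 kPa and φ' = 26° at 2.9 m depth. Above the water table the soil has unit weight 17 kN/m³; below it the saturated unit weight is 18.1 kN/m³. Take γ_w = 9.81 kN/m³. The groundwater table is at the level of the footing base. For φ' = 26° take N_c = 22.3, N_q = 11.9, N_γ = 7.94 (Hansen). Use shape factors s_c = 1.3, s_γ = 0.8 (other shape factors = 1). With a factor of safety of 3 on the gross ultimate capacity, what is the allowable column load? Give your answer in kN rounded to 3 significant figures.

q = γ·D_f = 17 × 2.9 = 49.3 kPa.
For the ½γBN_γ term take γ' = 18.1 − 9.81 = 8.29 kN/m³ (soil below base is submerged).
c·N_c·s_c = 21 × 22.3 × 1.3 = 608.79 kPa
q·N_q = 49.3 × 11.9 = 586.67 kPa
0.5·γ·B·N_γ·s_γ = 0.5 × 8.29 × 2.6 × 7.94 × 0.8 = 68.456 kPa
q_ult = 608.79 + 586.67 + 68.456 = 1263.9 kPa.
Gross allowable pressure q_all = 1263.9 / 3 = 421.31 kPa.
Footing area = 6.76 m², so allowable column load = 421.31 × 6.76 = 2848 kN.

P_all ≈ 2850 kN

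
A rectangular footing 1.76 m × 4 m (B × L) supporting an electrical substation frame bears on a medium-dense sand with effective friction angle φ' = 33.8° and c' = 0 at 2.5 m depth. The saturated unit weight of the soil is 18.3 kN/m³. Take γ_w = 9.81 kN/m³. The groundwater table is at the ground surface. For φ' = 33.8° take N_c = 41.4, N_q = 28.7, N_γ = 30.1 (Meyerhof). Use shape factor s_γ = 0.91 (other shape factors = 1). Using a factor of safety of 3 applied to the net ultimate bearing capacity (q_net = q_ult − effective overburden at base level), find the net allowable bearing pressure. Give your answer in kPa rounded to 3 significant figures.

q_all(net) ≈ 264 kPa

With the water table at the surface the whole profile is submerged: γ' = 18.3 − 9.81 = 8.49 kN/m³, so q = γ'·D_f = 21.225 kPa; the same γ' applies in the ½γBN_γ term.
q_ult = q·N_q + 0.5·γ·B·N_γ·s_γ
     = 21.225 × 28.7 + 0.5 × 8.49 × 1.76 × 30.1 × 0.91
     = 609.16 + 204.64 = 813.8 kPa.
Net ultimate: q_net = 813.8 − 21.225 = 792.58 kPa.
q_all(net) = 792.58 / 3 = 264.19 kPa.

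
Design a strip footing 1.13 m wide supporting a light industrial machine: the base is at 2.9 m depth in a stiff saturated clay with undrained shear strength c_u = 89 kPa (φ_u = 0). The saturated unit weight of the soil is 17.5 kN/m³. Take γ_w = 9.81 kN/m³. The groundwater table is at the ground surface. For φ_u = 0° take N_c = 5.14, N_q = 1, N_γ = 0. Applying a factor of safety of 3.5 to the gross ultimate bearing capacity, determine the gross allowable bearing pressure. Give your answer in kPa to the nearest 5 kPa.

γ' = 17.5 − 9.81 = 7.69 kN/m³ (submerged throughout). q = 7.69 × 2.9 = 22.301 kPa.
c·N_c = 89 × 5.14 = 457.46 kPa
q·N_q = 22.301 × 1 = 22.301 kPa
q_ult = 457.46 + 22.301 = 479.76 kPa.
q_all = q_ult / FS = 479.76 / 3.5 = 137.07 kPa.

q_all ≈ 135 kPa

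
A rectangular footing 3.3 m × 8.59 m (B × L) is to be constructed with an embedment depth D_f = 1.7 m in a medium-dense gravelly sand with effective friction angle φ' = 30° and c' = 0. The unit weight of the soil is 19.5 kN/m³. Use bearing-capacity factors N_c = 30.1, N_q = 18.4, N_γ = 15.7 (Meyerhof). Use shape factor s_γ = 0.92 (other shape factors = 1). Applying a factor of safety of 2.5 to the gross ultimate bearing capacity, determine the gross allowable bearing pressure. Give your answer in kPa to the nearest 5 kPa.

q_all ≈ 430 kPa

q = γ·D_f = 19.5 × 1.7 = 33.15 kPa.
q·N_q = 33.15 × 18.4 = 609.96 kPa
0.5·γ·B·N_γ·s_γ = 0.5 × 19.5 × 3.3 × 15.7 × 0.92 = 464.74 kPa
q_ult = 609.96 + 464.74 = 1074.7 kPa.
q_all = q_ult / FS = 1074.7 / 2.5 = 429.88 kPa.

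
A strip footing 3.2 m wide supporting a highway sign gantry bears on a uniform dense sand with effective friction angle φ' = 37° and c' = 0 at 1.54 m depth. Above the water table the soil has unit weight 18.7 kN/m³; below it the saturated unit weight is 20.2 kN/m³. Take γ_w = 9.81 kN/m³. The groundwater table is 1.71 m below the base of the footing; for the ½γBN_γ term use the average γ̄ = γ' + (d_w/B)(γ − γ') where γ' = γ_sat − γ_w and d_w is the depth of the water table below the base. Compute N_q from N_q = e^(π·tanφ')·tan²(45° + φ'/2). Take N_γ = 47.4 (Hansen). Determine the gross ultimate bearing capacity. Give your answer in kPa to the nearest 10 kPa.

tan37° = 0.7536, so N_q = e^(π×0.7536)·tan²(63.5°) = 10.669 × 4.023 = 42.92.
Effective surcharge at the founding depth q = γ·D_f = 18.7 × 1.54 = 28.798 kPa.
With d_w = 1.71 m < B, γ̄ = 10.39 + (1.71/3.2) × (18.7 − 10.39) = 14.831 kN/m³.
q_ult = q·N_q + 0.5·γ·B·N_γ
     = 28.798 × 42.92 + 0.5 × 14.831 × 3.2 × 47.4
     = 1236 + 1124.8 = 2360.8 kPa.

q_ult ≈ 2360 kPa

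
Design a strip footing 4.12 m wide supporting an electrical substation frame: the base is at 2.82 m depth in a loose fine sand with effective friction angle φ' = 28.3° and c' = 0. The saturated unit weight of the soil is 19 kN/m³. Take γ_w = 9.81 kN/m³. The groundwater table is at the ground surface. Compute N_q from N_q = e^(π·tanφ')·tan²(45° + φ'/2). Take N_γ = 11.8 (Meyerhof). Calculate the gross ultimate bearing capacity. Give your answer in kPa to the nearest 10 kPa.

q_ult ≈ 620 kPa

tan28.3° = 0.5384, so N_q = e^(π×0.5384)·tan²(59.15°) = 5.428 × 2.803 = 15.21.
γ' = 19 − 9.81 = 9.19 kN/m³ (submerged throughout). q = 9.19 × 2.82 = 25.916 kPa; the same γ' applies in the ½γBN_γ term.
q·N_q = 25.916 × 15.214 = 394.29 kPa
0.5·γ·B·N_γ = 0.5 × 9.19 × 4.12 × 11.8 = 223.39 kPa
q_ult = 394.29 + 223.39 = 617.68 kPa.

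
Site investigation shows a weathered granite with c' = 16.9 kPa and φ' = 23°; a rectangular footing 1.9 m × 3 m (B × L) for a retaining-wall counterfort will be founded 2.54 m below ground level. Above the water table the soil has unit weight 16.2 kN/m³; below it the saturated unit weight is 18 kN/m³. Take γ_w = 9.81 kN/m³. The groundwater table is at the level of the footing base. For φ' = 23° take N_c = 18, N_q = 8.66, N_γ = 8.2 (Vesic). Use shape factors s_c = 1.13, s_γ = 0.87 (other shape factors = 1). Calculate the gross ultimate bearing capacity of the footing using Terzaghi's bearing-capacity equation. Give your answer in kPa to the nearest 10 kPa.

Effective surcharge at the founding depth q = γ·D_f = 16.2 × 2.54 = 41.148 kPa.
The water table coincides with the base, so in the self-weight term γ → γ' = 8.19 kN/m³.
q_ult = c·N_c·s_c + q·N_q + 0.5·γ·B·N_γ·s_γ
     = 16.9 × 18 × 1.13 + 41.148 × 8.66 + 0.5 × 8.19 × 1.9 × 8.2 × 0.87
     = 343.75 + 356.34 + 55.506 = 755.59 kPa.

q_ult ≈ 760 kPa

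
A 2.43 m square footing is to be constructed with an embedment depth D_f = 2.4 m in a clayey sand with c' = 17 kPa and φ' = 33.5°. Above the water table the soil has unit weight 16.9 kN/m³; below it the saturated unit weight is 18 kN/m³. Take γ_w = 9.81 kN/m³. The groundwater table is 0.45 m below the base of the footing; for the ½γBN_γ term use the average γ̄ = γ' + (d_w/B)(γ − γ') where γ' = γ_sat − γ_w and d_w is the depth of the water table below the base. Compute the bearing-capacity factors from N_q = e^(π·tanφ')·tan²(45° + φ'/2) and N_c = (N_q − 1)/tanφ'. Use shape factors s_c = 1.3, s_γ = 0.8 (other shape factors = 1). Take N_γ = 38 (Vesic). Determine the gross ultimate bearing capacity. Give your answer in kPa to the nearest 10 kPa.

tan33.5° = 0.6619, so N_q = e^(π×0.6619)·tan²(61.75°) = 7.999 × 3.464 = 27.71.
N_c = (27.71 − 1)/tan33.5° = 40.35.
Effective surcharge at the founding depth q = γ·D_f = 16.9 × 2.4 = 40.56 kPa.
With d_w = 0.45 m < B, γ̄ = 8.19 + (0.45/2.43) × (16.9 − 8.19) = 9.803 kN/m³.
q_ult = c·N_c·s_c + q·N_q + 0.5·γ·B·N_γ·s_γ
     = 17 × 40.351 × 1.3 + 40.56 × 27.707 + 0.5 × 9.803 × 2.43 × 38 × 0.8
     = 891.75 + 1123.8 + 362.08 = 2377.6 kPa.

q_ult ≈ 2380 kPa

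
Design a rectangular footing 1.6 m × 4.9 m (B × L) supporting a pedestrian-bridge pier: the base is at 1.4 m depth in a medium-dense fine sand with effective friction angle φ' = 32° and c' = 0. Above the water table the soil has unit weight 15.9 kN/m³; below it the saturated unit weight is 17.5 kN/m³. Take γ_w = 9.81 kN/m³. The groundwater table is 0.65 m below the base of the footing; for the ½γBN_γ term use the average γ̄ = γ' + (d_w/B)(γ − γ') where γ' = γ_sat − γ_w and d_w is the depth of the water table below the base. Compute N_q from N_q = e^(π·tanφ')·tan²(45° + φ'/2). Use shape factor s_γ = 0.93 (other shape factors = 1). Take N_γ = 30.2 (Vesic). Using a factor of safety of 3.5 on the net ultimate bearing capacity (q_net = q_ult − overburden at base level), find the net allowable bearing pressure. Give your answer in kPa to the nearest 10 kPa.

N_q = e^(π·tan32°)·tan²(61°) = 23.18.
Overburden at base level: q = 15.9 × 1.4 = 22.26 kPa.
The water table is 0.65 m below the base (< B = 1.6 m), so the ½γBN_γ term uses γ̄ = γ' + (d_w/B)(γ − γ') = 7.69 + (0.65/1.6)(15.9 − 7.69) = 11.025 kN/m³.
Surcharge term q·N_q = 22.26 × 23.177 = 515.92 kPa; self-weight term 0.5·γ·B·N_γ·s_γ = 0.5 × 11.025 × 1.6 × 30.2 × 0.93 = 247.73 kPa.
q_ult = 515.92 + 247.73 = 763.64 kPa.
q_net = 763.64 − 22.26 = 741.38 kPa.
q_all(net) = 741.38 / 3.5 = 211.82 kPa.

q_all(net) ≈ 210 kPa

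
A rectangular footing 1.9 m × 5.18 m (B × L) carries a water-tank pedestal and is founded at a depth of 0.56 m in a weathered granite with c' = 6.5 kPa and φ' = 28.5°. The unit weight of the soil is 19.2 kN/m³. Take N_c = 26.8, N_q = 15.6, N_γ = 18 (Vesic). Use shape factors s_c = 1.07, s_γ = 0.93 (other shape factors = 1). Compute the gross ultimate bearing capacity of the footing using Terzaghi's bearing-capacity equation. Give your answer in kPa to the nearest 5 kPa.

Overburden at base level: q = 19.2 × 0.56 = 10.752 kPa.
Cohesion term c·N_c·s_c = 6.5 × 26.8 × 1.07 = 186.39 kPa; surcharge term q·N_q = 10.752 × 15.6 = 167.73 kPa; self-weight term 0.5·γ·B·N_γ·s_γ = 0.5 × 19.2 × 1.9 × 18 × 0.93 = 305.34 kPa.
q_ult = 186.39 + 167.73 + 305.34 = 659.46 kPa.

q_ult ≈ 660 kPa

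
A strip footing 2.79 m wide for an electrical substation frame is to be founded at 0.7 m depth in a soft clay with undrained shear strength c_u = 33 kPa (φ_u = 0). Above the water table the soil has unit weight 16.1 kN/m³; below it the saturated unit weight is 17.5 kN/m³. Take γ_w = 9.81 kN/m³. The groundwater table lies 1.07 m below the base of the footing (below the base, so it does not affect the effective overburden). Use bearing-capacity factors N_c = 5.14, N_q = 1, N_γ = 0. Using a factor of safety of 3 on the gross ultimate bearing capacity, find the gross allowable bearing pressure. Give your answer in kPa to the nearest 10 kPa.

Overburden at base level: q = 16.1 × 0.7 = 11.27 kPa.
Cohesion term c·N_c = 33 × 5.14 = 169.62 kPa; surcharge term q·N_q = 11.27 × 1 = 11.27 kPa.
q_ult = 169.62 + 11.27 = 180.89 kPa.
q_all = 180.89 / 3 = 60.297 kPa.

q_all ≈ 60 kPa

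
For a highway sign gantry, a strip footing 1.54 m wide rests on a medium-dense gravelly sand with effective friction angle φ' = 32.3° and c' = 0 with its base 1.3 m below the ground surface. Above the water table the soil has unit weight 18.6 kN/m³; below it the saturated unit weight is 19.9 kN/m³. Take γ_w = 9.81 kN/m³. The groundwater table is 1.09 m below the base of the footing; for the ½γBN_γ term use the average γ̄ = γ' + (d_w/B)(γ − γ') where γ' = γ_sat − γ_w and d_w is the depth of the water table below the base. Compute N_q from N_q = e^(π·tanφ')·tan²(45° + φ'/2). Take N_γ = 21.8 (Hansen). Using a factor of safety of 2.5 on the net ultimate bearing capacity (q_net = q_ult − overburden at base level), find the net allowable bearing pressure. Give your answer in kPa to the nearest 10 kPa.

N_q = e^(π·tan32.3°)·tan²(61.15°) = 24.01.
Effective surcharge at the founding depth q = γ·D_f = 18.6 × 1.3 = 24.18 kPa.
With d_w = 1.09 m < B, γ̄ = 10.09 + (1.09/1.54) × (18.6 − 10.09) = 16.113 kN/m³.
q_ult = q·N_q + 0.5·γ·B·N_γ
     = 24.18 × 24.01 + 0.5 × 16.113 × 1.54 × 21.8
     = 580.56 + 270.48 = 851.04 kPa.
q_net = 851.04 − 24.18 = 826.86 kPa.
q_all(net) = 826.86 / 2.5 = 330.74 kPa.

q_all(net) ≈ 330 kPa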